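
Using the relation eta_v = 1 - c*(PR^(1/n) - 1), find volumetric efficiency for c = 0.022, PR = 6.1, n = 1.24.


PR^(1/n) = 6.1^(1/1.24) = 4.29863442
eta_v = 1 - 0.022 * (4.29863442 - 1)
eta_v = 0.9274

0.9274


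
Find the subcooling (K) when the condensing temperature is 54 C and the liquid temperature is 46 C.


Subcooling = T_cond - T_liquid
Subcooling = 54 - 46
Subcooling = 8 K

8


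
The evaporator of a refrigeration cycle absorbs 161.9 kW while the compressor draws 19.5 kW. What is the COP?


COP = Q_evap / W
COP = 161.9 / 19.5
COP = 8.303

8.303


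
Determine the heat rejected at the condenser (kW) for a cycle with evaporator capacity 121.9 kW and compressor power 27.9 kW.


Q_cond = Q_evap + W
Q_cond = 121.9 + 27.9
Q_cond = 149.8 kW

149.8


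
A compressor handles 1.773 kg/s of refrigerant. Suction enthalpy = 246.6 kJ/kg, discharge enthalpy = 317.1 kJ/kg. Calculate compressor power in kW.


dh = 317.1 - 246.6 = 70.5 kJ/kg
W = m_dot * dh = 1.773 * 70.5 = 125.0 kW

125.0


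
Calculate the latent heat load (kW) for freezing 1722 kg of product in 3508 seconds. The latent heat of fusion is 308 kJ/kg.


Q_lat = m * h_fg / t
Q_lat = 1722 * 308 / 3508
Q_lat = 151.19 kW

151.19


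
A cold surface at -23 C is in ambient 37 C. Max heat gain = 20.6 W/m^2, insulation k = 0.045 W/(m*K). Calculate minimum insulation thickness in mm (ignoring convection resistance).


dT = 37 - (-23) = 60 K
thickness = k * dT / q_max * 1000
thickness = 0.045 * 60 / 20.6 * 1000
thickness = 131.1 mm

131.1


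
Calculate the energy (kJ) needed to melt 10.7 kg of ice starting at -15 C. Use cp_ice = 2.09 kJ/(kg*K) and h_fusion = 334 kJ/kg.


Sensible heat = cp * dT = 2.09 * 15 = 31.35 kJ/kg
Total per kg = 31.35 + 334 = 365.35 kJ/kg
Q = m * total = 10.7 * 365.35
Q = 3909.2 kJ

3909.2


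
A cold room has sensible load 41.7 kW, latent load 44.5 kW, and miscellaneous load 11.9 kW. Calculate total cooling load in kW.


Q_total = Q_s + Q_l + Q_misc
Q_total = 41.7 + 44.5 + 11.9
Q_total = 98.1 kW

98.1


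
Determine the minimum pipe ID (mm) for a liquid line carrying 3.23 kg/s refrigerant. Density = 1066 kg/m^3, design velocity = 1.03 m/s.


A = m_dot / (rho * v) = 3.23 / (1066 * 1.03) = 0.002941765788 m^2
d = sqrt(4*A/pi) * 1000
d = 61.2 mm

61.2


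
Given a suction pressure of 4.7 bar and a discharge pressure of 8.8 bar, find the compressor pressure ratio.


PR = P_high / P_low
PR = 8.8 / 4.7
PR = 1.872

1.872


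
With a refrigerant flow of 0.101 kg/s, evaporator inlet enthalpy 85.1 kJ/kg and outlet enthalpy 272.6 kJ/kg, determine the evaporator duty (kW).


dh = 272.6 - 85.1 = 187.5 kJ/kg
Q_evap = m_dot * dh = 0.101 * 187.5
Q_evap = 18.94 kW

18.94


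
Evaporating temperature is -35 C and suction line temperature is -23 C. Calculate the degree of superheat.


Superheat = T_suction - T_evap
Superheat = -23 - (-35)
Superheat = 12 K

12


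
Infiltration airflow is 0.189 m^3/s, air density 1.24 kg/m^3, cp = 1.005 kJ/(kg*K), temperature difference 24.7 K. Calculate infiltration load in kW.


Q = V_dot * rho * cp * dT
Q = 0.189 * 1.24 * 1.005 * 24.7
Q = 5.818 kW

5.818


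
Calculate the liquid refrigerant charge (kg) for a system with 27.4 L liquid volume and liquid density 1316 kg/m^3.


Charge = V * rho / 1000
Charge = 27.4 * 1316 / 1000
Charge = 36.06 kg

36.06


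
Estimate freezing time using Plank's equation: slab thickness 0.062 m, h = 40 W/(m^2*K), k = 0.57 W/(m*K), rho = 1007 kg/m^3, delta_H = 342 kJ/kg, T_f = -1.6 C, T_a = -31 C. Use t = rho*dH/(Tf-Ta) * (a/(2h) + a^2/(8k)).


dT = -1.6 - (-31) = 29.4 K
term1 = a/(2h) = 0.062/(2*40) = 0.000775
term2 = a^2/(8k) = 0.062^2/(8*0.57) = 0.0008429824561
t = rho*dH*1000/dT * (term1 + term2)
t = 1007*342*1000/29.4 * (0.000775 + 0.0008429824561)
t = 18953 s

18953


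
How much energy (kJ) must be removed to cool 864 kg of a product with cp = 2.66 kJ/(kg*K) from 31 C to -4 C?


dT = 31 - (-4) = 35 K
Q = m * cp * dT = 864 * 2.66 * 35
Q = 80438 kJ

80438


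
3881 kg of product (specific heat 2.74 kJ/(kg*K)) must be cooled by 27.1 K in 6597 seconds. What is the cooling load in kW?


Q = m * cp * dT / t
Q = 3881 * 2.74 * 27.1 / 6597
Q = 43.683 kW

43.683


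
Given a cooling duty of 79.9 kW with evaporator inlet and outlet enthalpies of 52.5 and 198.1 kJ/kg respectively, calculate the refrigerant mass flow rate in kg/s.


dh = 198.1 - 52.5 = 145.6 kJ/kg
m_dot = Q / dh = 79.9 / 145.6 = 0.5488 kg/s

0.5488


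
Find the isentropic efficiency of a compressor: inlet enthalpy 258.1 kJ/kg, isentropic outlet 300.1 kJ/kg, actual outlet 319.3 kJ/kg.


dh_ideal = 300.1 - 258.1 = 42.0 kJ/kg
dh_actual = 319.3 - 258.1 = 61.2 kJ/kg
eta_s = dh_ideal / dh_actual = 42.0 / 61.2
eta_s = 0.6863

0.6863


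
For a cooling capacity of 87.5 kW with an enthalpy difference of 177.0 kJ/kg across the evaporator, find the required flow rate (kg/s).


m_dot = Q / dh
m_dot = 87.5 / 177.0
m_dot = 0.4944 kg/s

0.4944


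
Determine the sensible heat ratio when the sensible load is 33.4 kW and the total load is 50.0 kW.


SHR = Q_sensible / Q_total
SHR = 33.4 / 50.0
SHR = 0.668

0.668


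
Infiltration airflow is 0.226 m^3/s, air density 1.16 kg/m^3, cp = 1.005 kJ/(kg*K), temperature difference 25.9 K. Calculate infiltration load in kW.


Q = V_dot * rho * cp * dT
Q = 0.226 * 1.16 * 1.005 * 25.9
Q = 6.824 kW

6.824


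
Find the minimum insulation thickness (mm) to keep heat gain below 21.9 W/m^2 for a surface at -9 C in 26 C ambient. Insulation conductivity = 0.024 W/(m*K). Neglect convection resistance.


dT = 26 - (-9) = 35 K
thickness = k * dT / q_max * 1000
thickness = 0.024 * 35 / 21.9 * 1000
thickness = 38.4 mm

38.4


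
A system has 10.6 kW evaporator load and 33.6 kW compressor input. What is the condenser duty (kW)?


Q_cond = Q_evap + W
Q_cond = 10.6 + 33.6
Q_cond = 44.2 kW

44.2


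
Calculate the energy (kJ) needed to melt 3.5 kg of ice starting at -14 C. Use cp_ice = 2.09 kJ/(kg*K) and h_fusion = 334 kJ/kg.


Sensible heat = cp * dT = 2.09 * 14 = 29.26 kJ/kg
Total per kg = 29.26 + 334 = 363.26 kJ/kg
Q = m * total = 3.5 * 363.26
Q = 1271.4 kJ

1271.4


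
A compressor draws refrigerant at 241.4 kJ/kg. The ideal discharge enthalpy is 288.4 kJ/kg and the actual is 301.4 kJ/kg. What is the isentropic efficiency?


dh_ideal = 288.4 - 241.4 = 47.0 kJ/kg
dh_actual = 301.4 - 241.4 = 60.0 kJ/kg
eta_s = dh_ideal / dh_actual = 47.0 / 60.0
eta_s = 0.7833

0.7833


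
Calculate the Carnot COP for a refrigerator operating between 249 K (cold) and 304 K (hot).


dT = 304 - 249 = 55 K
COP_carnot = T_cold / dT = 249 / 55
COP_carnot = 4.527

4.527


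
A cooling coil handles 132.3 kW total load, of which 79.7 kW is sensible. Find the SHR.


SHR = Q_sensible / Q_total
SHR = 79.7 / 132.3
SHR = 0.602

0.602


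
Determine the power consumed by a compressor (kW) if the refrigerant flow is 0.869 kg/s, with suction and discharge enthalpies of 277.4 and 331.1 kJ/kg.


dh = 331.1 - 277.4 = 53.7 kJ/kg
W = m_dot * dh = 0.869 * 53.7 = 46.67 kW

46.67


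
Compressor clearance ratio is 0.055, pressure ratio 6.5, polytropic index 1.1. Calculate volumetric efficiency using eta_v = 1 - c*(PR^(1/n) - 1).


PR^(1/n) = 6.5^(1/1.1) = 5.48292294
eta_v = 1 - 0.055 * (5.48292294 - 1)
eta_v = 0.7534

0.7534


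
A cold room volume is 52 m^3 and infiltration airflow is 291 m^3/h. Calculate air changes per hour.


ACH = flow / volume
ACH = 291 / 52
ACH = 5.596

5.596


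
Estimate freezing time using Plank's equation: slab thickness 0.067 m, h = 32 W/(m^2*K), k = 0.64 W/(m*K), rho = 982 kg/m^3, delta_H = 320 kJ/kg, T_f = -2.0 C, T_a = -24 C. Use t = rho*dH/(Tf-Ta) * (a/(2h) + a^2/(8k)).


dT = -2.0 - (-24) = 22.0 K
term1 = a/(2h) = 0.067/(2*32) = 0.001046875
term2 = a^2/(8k) = 0.067^2/(8*0.64) = 0.0008767578125
t = rho*dH*1000/dT * (term1 + term2)
t = 982*320*1000/22.0 * (0.001046875 + 0.0008767578125)
t = 27476 s

27476


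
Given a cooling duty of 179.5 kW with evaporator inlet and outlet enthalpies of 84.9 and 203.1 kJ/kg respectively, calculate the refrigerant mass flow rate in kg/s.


dh = 203.1 - 84.9 = 118.2 kJ/kg
m_dot = Q / dh = 179.5 / 118.2 = 1.5186 kg/s

1.5186


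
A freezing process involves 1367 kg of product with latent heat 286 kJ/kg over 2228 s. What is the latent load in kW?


Q_lat = m * h_fg / t
Q_lat = 1367 * 286 / 2228
Q_lat = 175.48 kW

175.48


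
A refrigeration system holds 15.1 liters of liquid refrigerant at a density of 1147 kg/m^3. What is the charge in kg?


Charge = V * rho / 1000
Charge = 15.1 * 1147 / 1000
Charge = 17.32 kg

17.32


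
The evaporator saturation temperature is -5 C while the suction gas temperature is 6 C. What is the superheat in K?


Superheat = T_suction - T_evap
Superheat = 6 - (-5)
Superheat = 11 K

11


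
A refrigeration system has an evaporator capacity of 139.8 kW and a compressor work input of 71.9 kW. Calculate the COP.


COP = Q_evap / W
COP = 139.8 / 71.9
COP = 1.944

1.944


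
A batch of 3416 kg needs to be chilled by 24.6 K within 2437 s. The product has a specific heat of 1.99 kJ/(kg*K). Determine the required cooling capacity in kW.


Q = m * cp * dT / t
Q = 3416 * 1.99 * 24.6 / 2437
Q = 68.62 kW

68.62


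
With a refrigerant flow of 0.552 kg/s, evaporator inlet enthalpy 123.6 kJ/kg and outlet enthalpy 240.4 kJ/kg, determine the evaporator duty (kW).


dh = 240.4 - 123.6 = 116.8 kJ/kg
Q_evap = m_dot * dh = 0.552 * 116.8
Q_evap = 64.47 kW

64.47


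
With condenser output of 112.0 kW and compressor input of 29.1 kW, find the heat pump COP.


COP_hp = Q_cond / W
COP_hp = 112.0 / 29.1
COP_hp = 3.849

3.849


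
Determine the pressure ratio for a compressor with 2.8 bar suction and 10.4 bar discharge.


PR = P_high / P_low
PR = 10.4 / 2.8
PR = 3.714

3.714


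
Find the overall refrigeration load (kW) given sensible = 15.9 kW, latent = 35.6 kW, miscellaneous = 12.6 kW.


Q_total = Q_s + Q_l + Q_misc
Q_total = 15.9 + 35.6 + 12.6
Q_total = 64.1 kW

64.1


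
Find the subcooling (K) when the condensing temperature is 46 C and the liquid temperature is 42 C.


Subcooling = T_cond - T_liquid
Subcooling = 46 - 42
Subcooling = 4 K

4


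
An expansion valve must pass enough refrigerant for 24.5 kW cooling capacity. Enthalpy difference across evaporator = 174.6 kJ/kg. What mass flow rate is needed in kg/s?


m_dot = Q / dh
m_dot = 24.5 / 174.6
m_dot = 0.1403 kg/s

0.1403


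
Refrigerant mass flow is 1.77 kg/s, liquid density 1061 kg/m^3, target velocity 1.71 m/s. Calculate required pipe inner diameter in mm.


A = m_dot / (rho * v) = 1.77 / (1061 * 1.71) = 0.0009755774923 m^2
d = sqrt(4*A/pi) * 1000
d = 35.2 mm

35.2


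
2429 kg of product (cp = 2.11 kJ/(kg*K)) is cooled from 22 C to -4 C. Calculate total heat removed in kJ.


dT = 22 - (-4) = 26 K
Q = m * cp * dT = 2429 * 2.11 * 26
Q = 133255 kJ

133255


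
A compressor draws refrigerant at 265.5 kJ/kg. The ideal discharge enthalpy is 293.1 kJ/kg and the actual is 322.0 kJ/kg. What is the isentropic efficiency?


dh_ideal = 293.1 - 265.5 = 27.6 kJ/kg
dh_actual = 322.0 - 265.5 = 56.5 kJ/kg
eta_s = dh_ideal / dh_actual = 27.6 / 56.5
eta_s = 0.4885

0.4885


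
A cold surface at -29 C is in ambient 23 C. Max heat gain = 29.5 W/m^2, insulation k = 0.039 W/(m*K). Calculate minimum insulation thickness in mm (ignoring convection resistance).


dT = 23 - (-29) = 52 K
thickness = k * dT / q_max * 1000
thickness = 0.039 * 52 / 29.5 * 1000
thickness = 68.7 mm

68.7


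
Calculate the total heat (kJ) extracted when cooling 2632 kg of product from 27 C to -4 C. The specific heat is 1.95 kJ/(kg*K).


dT = 27 - (-4) = 31 K
Q = m * cp * dT = 2632 * 1.95 * 31
Q = 159104 kJ

159104


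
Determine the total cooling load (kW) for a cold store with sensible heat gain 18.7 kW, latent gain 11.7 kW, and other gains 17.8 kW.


Q_total = Q_s + Q_l + Q_misc
Q_total = 18.7 + 11.7 + 17.8
Q_total = 48.2 kW

48.2


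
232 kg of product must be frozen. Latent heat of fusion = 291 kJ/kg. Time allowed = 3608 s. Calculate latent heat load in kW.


Q_lat = m * h_fg / t
Q_lat = 232 * 291 / 3608
Q_lat = 18.71 kW

18.71


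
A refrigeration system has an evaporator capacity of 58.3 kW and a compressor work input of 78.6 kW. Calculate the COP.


COP = Q_evap / W
COP = 58.3 / 78.6
COP = 0.742

0.742


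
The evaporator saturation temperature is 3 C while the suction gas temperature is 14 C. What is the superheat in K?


Superheat = T_suction - T_evap
Superheat = 14 - (3)
Superheat = 11 K

11


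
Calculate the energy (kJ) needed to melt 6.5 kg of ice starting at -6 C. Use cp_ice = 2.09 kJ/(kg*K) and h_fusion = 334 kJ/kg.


Sensible heat = cp * dT = 2.09 * 6 = 12.54 kJ/kg
Total per kg = 12.54 + 334 = 346.54 kJ/kg
Q = m * total = 6.5 * 346.54
Q = 2252.5 kJ

2252.5


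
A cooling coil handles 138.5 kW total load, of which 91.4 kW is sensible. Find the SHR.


SHR = Q_sensible / Q_total
SHR = 91.4 / 138.5
SHR = 0.66

0.66


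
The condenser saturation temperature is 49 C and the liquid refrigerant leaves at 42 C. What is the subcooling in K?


Subcooling = T_cond - T_liquid
Subcooling = 49 - 42
Subcooling = 7 K

7


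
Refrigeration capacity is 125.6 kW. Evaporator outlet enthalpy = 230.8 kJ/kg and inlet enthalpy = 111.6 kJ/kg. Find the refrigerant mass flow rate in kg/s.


dh = 230.8 - 111.6 = 119.2 kJ/kg
m_dot = Q / dh = 125.6 / 119.2 = 1.0537 kg/s

1.0537


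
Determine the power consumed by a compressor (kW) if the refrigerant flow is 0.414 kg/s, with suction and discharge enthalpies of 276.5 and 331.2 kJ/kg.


dh = 331.2 - 276.5 = 54.7 kJ/kg
W = m_dot * dh = 0.414 * 54.7 = 22.65 kW

22.65


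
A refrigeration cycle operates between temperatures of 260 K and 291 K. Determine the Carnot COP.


dT = 291 - 260 = 31 K
COP_carnot = T_cold / dT = 260 / 31
COP_carnot = 8.387

8.387


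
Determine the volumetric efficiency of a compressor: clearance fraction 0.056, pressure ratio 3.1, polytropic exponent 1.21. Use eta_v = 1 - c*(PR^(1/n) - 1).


PR^(1/n) = 3.1^(1/1.21) = 2.54732316
eta_v = 1 - 0.056 * (2.54732316 - 1)
eta_v = 0.9133

0.9133


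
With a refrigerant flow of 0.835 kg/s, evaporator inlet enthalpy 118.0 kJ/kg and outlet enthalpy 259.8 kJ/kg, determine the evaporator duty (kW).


dh = 259.8 - 118.0 = 141.8 kJ/kg
Q_evap = m_dot * dh = 0.835 * 141.8
Q_evap = 118.4 kW

118.4


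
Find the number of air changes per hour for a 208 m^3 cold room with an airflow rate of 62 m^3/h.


ACH = flow / volume
ACH = 62 / 208
ACH = 0.298

0.298


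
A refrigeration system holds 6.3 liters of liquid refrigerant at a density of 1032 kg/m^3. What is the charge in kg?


Charge = V * rho / 1000
Charge = 6.3 * 1032 / 1000
Charge = 6.5 kg

6.5


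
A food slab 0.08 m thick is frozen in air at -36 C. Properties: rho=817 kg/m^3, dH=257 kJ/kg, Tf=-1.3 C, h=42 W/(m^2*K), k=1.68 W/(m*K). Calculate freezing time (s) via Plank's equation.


dT = -1.3 - (-36) = 34.7 K
term1 = a/(2h) = 0.08/(2*42) = 0.0009523809524
term2 = a^2/(8k) = 0.08^2/(8*1.68) = 0.0004761904762
t = rho*dH*1000/dT * (term1 + term2)
t = 817*257*1000/34.7 * (0.0009523809524 + 0.0004761904762)
t = 8644 s

8644


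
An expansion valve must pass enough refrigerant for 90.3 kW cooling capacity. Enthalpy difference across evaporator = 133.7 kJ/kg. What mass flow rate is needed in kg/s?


m_dot = Q / dh
m_dot = 90.3 / 133.7
m_dot = 0.6754 kg/s

0.6754


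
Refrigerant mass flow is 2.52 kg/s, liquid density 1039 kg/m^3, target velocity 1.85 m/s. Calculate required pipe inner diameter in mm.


A = m_dot / (rho * v) = 2.52 / (1039 * 1.85) = 0.001311031917 m^2
d = sqrt(4*A/pi) * 1000
d = 40.9 mm

40.9


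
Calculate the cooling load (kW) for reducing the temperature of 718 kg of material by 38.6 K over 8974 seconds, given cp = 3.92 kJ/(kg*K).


Q = m * cp * dT / t
Q = 718 * 3.92 * 38.6 / 8974
Q = 12.106 kW

12.106


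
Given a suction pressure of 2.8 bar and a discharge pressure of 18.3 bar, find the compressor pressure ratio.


PR = P_high / P_low
PR = 18.3 / 2.8
PR = 6.536

6.536


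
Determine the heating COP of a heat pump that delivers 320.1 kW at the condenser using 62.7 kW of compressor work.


COP_hp = Q_cond / W
COP_hp = 320.1 / 62.7
COP_hp = 5.105

5.105


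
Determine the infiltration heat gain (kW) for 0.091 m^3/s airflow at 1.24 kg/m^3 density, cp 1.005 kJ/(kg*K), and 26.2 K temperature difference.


Q = V_dot * rho * cp * dT
Q = 0.091 * 1.24 * 1.005 * 26.2
Q = 2.971 kW

2.971


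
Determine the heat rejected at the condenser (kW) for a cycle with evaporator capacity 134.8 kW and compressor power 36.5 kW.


Q_cond = Q_evap + W
Q_cond = 134.8 + 36.5
Q_cond = 171.3 kW

171.3


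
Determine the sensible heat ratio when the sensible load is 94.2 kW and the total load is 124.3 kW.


SHR = Q_sensible / Q_total
SHR = 94.2 / 124.3
SHR = 0.758

0.758


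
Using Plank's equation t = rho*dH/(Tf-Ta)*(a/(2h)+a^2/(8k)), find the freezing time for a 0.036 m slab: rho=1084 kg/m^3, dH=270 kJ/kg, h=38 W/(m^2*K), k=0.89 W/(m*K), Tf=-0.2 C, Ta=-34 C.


dT = -0.2 - (-34) = 33.8 K
term1 = a/(2h) = 0.036/(2*38) = 0.0004736842105
term2 = a^2/(8k) = 0.036^2/(8*0.89) = 0.0001820224719
t = rho*dH*1000/dT * (term1 + term2)
t = 1084*270*1000/33.8 * (0.0004736842105 + 0.0001820224719)
t = 5678 s

5678


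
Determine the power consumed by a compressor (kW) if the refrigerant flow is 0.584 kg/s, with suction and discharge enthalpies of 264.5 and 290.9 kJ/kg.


dh = 290.9 - 264.5 = 26.4 kJ/kg
W = m_dot * dh = 0.584 * 26.4 = 15.42 kW

15.42


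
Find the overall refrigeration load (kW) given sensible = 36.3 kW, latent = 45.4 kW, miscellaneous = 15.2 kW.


Q_total = Q_s + Q_l + Q_misc
Q_total = 36.3 + 45.4 + 15.2
Q_total = 96.9 kW

96.9


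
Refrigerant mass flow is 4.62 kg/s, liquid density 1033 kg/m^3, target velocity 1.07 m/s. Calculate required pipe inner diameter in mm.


A = m_dot / (rho * v) = 4.62 / (1033 * 1.07) = 0.004179822855 m^2
d = sqrt(4*A/pi) * 1000
d = 73.0 mm

73.0


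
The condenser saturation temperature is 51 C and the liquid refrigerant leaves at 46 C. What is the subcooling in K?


Subcooling = T_cond - T_liquid
Subcooling = 51 - 46
Subcooling = 5 K

5


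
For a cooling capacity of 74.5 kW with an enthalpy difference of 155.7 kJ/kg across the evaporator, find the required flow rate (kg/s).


m_dot = Q / dh
m_dot = 74.5 / 155.7
m_dot = 0.4785 kg/s

0.4785


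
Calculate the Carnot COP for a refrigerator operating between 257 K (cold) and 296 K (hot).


dT = 296 - 257 = 39 K
COP_carnot = T_cold / dT = 257 / 39
COP_carnot = 6.59

6.59


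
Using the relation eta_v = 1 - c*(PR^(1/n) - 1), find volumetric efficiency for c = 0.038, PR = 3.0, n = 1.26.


PR^(1/n) = 3.0^(1/1.26) = 2.39148501
eta_v = 1 - 0.038 * (2.39148501 - 1)
eta_v = 0.9471

0.9471


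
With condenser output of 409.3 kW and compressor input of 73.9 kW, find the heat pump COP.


COP_hp = Q_cond / W
COP_hp = 409.3 / 73.9
COP_hp = 5.539

5.539


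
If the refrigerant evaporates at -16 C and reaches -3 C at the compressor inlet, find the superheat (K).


Superheat = T_suction - T_evap
Superheat = -3 - (-16)
Superheat = 13 K

13


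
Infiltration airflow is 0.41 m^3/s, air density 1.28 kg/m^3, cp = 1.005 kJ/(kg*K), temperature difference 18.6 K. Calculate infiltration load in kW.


Q = V_dot * rho * cp * dT
Q = 0.41 * 1.28 * 1.005 * 18.6
Q = 9.81 kW

9.81


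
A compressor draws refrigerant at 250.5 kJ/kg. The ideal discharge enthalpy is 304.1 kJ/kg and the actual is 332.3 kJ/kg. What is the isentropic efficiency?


dh_ideal = 304.1 - 250.5 = 53.6 kJ/kg
dh_actual = 332.3 - 250.5 = 81.8 kJ/kg
eta_s = dh_ideal / dh_actual = 53.6 / 81.8
eta_s = 0.6553

0.6553


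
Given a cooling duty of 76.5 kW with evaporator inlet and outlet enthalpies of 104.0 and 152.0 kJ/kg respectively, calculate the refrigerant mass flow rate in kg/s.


dh = 152.0 - 104.0 = 48.0 kJ/kg
m_dot = Q / dh = 76.5 / 48.0 = 1.5938 kg/s

1.5938


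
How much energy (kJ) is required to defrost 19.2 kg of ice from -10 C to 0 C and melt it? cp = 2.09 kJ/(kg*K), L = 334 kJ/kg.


Sensible heat = cp * dT = 2.09 * 10 = 20.9 kJ/kg
Total per kg = 20.9 + 334 = 354.9 kJ/kg
Q = m * total = 19.2 * 354.9
Q = 6814.1 kJ

6814.1


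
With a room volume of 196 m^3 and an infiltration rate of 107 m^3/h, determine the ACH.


ACH = flow / volume
ACH = 107 / 196
ACH = 0.546

0.546


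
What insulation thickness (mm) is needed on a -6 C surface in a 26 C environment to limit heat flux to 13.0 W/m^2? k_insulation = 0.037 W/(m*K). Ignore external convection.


dT = 26 - (-6) = 32 K
thickness = k * dT / q_max * 1000
thickness = 0.037 * 32 / 13.0 * 1000
thickness = 91.1 mm

91.1


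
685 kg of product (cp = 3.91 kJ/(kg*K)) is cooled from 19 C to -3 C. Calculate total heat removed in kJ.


dT = 19 - (-3) = 22 K
Q = m * cp * dT = 685 * 3.91 * 22
Q = 58924 kJ

58924


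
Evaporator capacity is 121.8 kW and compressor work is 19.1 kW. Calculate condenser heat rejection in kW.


Q_cond = Q_evap + W
Q_cond = 121.8 + 19.1
Q_cond = 140.9 kW

140.9


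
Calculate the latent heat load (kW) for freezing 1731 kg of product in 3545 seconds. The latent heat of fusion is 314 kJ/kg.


Q_lat = m * h_fg / t
Q_lat = 1731 * 314 / 3545
Q_lat = 153.32 kW

153.32


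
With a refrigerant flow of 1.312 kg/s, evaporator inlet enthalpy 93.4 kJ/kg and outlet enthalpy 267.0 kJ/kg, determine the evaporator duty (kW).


dh = 267.0 - 93.4 = 173.6 kJ/kg
Q_evap = m_dot * dh = 1.312 * 173.6
Q_evap = 227.76 kW

227.76


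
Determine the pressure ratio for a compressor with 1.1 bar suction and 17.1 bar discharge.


PR = P_high / P_low
PR = 17.1 / 1.1
PR = 15.545

15.545


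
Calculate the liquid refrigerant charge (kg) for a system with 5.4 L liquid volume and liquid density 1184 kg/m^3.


Charge = V * rho / 1000
Charge = 5.4 * 1184 / 1000
Charge = 6.39 kg

6.39


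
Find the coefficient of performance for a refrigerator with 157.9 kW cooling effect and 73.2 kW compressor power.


COP = Q_evap / W
COP = 157.9 / 73.2
COP = 2.157

2.157


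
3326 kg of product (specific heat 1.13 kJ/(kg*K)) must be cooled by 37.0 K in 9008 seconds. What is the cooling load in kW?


Q = m * cp * dT / t
Q = 3326 * 1.13 * 37.0 / 9008
Q = 15.437 kW

15.437


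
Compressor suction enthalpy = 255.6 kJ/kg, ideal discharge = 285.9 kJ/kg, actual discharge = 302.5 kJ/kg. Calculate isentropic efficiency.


dh_ideal = 285.9 - 255.6 = 30.3 kJ/kg
dh_actual = 302.5 - 255.6 = 46.9 kJ/kg
eta_s = dh_ideal / dh_actual = 30.3 / 46.9
eta_s = 0.6461

0.6461


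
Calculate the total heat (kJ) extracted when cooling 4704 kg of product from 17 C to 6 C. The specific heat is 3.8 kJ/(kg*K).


dT = 17 - (6) = 11 K
Q = m * cp * dT = 4704 * 3.8 * 11
Q = 196627 kJ

196627


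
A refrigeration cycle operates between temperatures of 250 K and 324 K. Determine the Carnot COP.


dT = 324 - 250 = 74 K
COP_carnot = T_cold / dT = 250 / 74
COP_carnot = 3.378

3.378


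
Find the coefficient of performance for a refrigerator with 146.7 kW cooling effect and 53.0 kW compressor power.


COP = Q_evap / W
COP = 146.7 / 53.0
COP = 2.768

2.768


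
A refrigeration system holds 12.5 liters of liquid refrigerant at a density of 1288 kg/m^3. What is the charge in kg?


Charge = V * rho / 1000
Charge = 12.5 * 1288 / 1000
Charge = 16.1 kg

16.1


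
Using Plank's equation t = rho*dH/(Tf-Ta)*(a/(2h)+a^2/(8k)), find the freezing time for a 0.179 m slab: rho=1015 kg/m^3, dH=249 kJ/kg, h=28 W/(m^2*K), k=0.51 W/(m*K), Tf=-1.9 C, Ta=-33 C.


dT = -1.9 - (-33) = 31.1 K
term1 = a/(2h) = 0.179/(2*28) = 0.003196428571
term2 = a^2/(8k) = 0.179^2/(8*0.51) = 0.007853186275
t = rho*dH*1000/dT * (term1 + term2)
t = 1015*249*1000/31.1 * (0.003196428571 + 0.007853186275)
t = 89795 s

89795


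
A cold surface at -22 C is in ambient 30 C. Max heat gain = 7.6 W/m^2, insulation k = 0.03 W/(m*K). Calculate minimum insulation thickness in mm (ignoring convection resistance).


dT = 30 - (-22) = 52 K
thickness = k * dT / q_max * 1000
thickness = 0.03 * 52 / 7.6 * 1000
thickness = 205.3 mm

205.3


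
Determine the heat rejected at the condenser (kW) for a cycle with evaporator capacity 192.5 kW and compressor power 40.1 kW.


Q_cond = Q_evap + W
Q_cond = 192.5 + 40.1
Q_cond = 232.6 kW

232.6


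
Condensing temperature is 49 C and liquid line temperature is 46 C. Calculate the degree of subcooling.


Subcooling = T_cond - T_liquid
Subcooling = 49 - 46
Subcooling = 3 K

3


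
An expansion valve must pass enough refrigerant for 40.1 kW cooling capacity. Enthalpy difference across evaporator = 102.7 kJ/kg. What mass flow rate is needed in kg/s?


m_dot = Q / dh
m_dot = 40.1 / 102.7
m_dot = 0.3905 kg/s

0.3905


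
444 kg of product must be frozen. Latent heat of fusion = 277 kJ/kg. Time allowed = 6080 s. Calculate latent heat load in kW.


Q_lat = m * h_fg / t
Q_lat = 444 * 277 / 6080
Q_lat = 20.23 kW

20.23


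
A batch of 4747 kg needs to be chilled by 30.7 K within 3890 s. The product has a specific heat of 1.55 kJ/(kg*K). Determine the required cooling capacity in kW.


Q = m * cp * dT / t
Q = 4747 * 1.55 * 30.7 / 3890
Q = 58.068 kW

58.068


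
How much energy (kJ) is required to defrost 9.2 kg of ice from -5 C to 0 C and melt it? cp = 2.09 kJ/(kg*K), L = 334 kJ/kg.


Sensible heat = cp * dT = 2.09 * 5 = 10.45 kJ/kg
Total per kg = 10.45 + 334 = 344.45 kJ/kg
Q = m * total = 9.2 * 344.45
Q = 3168.9 kJ

3168.9


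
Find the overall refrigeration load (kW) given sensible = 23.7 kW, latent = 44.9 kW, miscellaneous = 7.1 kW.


Q_total = Q_s + Q_l + Q_misc
Q_total = 23.7 + 44.9 + 7.1
Q_total = 75.7 kW

75.7


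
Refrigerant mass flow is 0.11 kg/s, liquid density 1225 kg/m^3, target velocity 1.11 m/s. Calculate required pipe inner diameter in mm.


A = m_dot / (rho * v) = 0.11 / (1225 * 1.11) = 0.00008089722375 m^2
d = sqrt(4*A/pi) * 1000
d = 10.1 mm

10.1


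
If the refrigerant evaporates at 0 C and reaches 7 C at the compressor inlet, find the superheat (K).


Superheat = T_suction - T_evap
Superheat = 7 - (0)
Superheat = 7 K

7


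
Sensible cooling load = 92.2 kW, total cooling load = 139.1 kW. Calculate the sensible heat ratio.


SHR = Q_sensible / Q_total
SHR = 92.2 / 139.1
SHR = 0.663

0.663


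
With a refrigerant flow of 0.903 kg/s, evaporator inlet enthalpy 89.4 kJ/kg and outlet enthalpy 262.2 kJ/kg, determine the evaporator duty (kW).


dh = 262.2 - 89.4 = 172.8 kJ/kg
Q_evap = m_dot * dh = 0.903 * 172.8
Q_evap = 156.04 kW

156.04


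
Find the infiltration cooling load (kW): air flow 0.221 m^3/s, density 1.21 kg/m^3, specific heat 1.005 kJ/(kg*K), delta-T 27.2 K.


Q = V_dot * rho * cp * dT
Q = 0.221 * 1.21 * 1.005 * 27.2
Q = 7.31 kW

7.31


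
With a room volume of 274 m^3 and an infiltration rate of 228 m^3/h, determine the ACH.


ACH = flow / volume
ACH = 228 / 274
ACH = 0.832

0.832


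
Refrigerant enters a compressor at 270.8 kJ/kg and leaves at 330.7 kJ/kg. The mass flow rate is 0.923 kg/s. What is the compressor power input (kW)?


dh = 330.7 - 270.8 = 59.9 kJ/kg
W = m_dot * dh = 0.923 * 59.9 = 55.29 kW

55.29


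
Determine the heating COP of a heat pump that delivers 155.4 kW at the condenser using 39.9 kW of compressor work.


COP_hp = Q_cond / W
COP_hp = 155.4 / 39.9
COP_hp = 3.895

3.895


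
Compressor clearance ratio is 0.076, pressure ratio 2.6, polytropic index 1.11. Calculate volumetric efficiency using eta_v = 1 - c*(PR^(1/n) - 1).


PR^(1/n) = 2.6^(1/1.11) = 2.36510193
eta_v = 1 - 0.076 * (2.36510193 - 1)
eta_v = 0.8963

0.8963


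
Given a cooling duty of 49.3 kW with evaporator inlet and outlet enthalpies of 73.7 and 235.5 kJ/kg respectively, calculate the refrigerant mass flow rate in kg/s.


dh = 235.5 - 73.7 = 161.8 kJ/kg
m_dot = Q / dh = 49.3 / 161.8 = 0.3047 kg/s

0.3047


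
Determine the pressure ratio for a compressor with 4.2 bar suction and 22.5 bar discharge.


PR = P_high / P_low
PR = 22.5 / 4.2
PR = 5.357

5.357


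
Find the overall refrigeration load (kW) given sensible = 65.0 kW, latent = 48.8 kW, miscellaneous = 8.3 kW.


Q_total = Q_s + Q_l + Q_misc
Q_total = 65.0 + 48.8 + 8.3
Q_total = 122.1 kW

122.1


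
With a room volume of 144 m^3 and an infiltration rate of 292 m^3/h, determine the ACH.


ACH = flow / volume
ACH = 292 / 144
ACH = 2.028

2.028


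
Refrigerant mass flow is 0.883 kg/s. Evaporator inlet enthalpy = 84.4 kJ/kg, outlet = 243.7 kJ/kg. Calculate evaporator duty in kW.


dh = 243.7 - 84.4 = 159.3 kJ/kg
Q_evap = m_dot * dh = 0.883 * 159.3
Q_evap = 140.66 kW

140.66


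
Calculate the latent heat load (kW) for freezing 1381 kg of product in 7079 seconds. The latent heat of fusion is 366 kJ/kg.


Q_lat = m * h_fg / t
Q_lat = 1381 * 366 / 7079
Q_lat = 71.4 kW

71.4


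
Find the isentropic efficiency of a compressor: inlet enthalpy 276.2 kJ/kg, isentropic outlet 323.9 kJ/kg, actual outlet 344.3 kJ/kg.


dh_ideal = 323.9 - 276.2 = 47.7 kJ/kg
dh_actual = 344.3 - 276.2 = 68.1 kJ/kg
eta_s = dh_ideal / dh_actual = 47.7 / 68.1
eta_s = 0.7004

0.7004


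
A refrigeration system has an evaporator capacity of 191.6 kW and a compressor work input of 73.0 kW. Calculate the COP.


COP = Q_evap / W
COP = 191.6 / 73.0
COP = 2.625

2.625


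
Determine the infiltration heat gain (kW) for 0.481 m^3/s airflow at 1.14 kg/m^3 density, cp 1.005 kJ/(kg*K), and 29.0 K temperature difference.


Q = V_dot * rho * cp * dT
Q = 0.481 * 1.14 * 1.005 * 29.0
Q = 15.981 kW

15.981


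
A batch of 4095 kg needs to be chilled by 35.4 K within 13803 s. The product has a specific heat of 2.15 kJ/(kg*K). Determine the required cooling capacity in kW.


Q = m * cp * dT / t
Q = 4095 * 2.15 * 35.4 / 13803
Q = 22.58 kW

22.58


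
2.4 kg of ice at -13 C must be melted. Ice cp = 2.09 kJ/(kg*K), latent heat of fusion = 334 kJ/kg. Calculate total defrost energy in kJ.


Sensible heat = cp * dT = 2.09 * 13 = 27.17 kJ/kg
Total per kg = 27.17 + 334 = 361.17 kJ/kg
Q = m * total = 2.4 * 361.17
Q = 866.8 kJ

866.8


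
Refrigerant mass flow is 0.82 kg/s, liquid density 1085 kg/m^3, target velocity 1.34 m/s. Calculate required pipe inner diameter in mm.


A = m_dot / (rho * v) = 0.82 / (1085 * 1.34) = 0.0005640002751 m^2
d = sqrt(4*A/pi) * 1000
d = 26.8 mm

26.8


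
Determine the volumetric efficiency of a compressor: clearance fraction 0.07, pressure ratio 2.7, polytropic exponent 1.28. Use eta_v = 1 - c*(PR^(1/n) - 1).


PR^(1/n) = 2.7^(1/1.28) = 2.17271589
eta_v = 1 - 0.07 * (2.17271589 - 1)
eta_v = 0.9179

0.9179


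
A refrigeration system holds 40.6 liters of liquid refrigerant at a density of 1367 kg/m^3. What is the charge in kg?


Charge = V * rho / 1000
Charge = 40.6 * 1367 / 1000
Charge = 55.5 kg

55.5


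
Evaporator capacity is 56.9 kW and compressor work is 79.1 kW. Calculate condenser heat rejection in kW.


Q_cond = Q_evap + W
Q_cond = 56.9 + 79.1
Q_cond = 136.0 kW

136.0


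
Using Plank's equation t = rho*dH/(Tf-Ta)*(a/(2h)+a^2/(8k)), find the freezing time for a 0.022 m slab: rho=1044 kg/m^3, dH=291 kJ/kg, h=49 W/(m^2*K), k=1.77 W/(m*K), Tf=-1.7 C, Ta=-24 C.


dT = -1.7 - (-24) = 22.3 K
term1 = a/(2h) = 0.022/(2*49) = 0.0002244897959
term2 = a^2/(8k) = 0.022^2/(8*1.77) = 0.00003418079096
t = rho*dH*1000/dT * (term1 + term2)
t = 1044*291*1000/22.3 * (0.0002244897959 + 0.00003418079096)
t = 3524 s

3524


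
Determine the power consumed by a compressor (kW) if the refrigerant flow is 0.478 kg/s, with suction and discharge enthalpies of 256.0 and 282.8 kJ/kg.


dh = 282.8 - 256.0 = 26.8 kJ/kg
W = m_dot * dh = 0.478 * 26.8 = 12.81 kW

12.81


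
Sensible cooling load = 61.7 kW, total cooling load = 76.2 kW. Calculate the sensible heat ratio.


SHR = Q_sensible / Q_total
SHR = 61.7 / 76.2
SHR = 0.81

0.81


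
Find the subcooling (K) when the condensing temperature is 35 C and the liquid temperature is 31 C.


Subcooling = T_cond - T_liquid
Subcooling = 35 - 31
Subcooling = 4 K

4


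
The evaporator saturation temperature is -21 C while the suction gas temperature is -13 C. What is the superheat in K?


Superheat = T_suction - T_evap
Superheat = -13 - (-21)
Superheat = 8 K

8


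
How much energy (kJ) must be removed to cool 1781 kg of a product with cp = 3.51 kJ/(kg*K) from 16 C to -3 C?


dT = 16 - (-3) = 19 K
Q = m * cp * dT = 1781 * 3.51 * 19
Q = 118775 kJ

118775


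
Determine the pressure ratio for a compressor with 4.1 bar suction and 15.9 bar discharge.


PR = P_high / P_low
PR = 15.9 / 4.1
PR = 3.878

3.878


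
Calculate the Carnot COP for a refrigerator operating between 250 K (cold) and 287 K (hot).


dT = 287 - 250 = 37 K
COP_carnot = T_cold / dT = 250 / 37
COP_carnot = 6.757

6.757


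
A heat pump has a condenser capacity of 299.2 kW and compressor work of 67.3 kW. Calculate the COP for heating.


COP_hp = Q_cond / W
COP_hp = 299.2 / 67.3
COP_hp = 4.446

4.446


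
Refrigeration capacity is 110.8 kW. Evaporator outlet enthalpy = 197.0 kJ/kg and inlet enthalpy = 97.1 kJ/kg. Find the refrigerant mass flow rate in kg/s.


dh = 197.0 - 97.1 = 99.9 kJ/kg
m_dot = Q / dh = 110.8 / 99.9 = 1.1091 kg/s

1.1091


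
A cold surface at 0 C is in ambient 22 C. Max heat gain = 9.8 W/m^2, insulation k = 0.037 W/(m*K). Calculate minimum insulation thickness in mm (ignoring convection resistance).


dT = 22 - (0) = 22 K
thickness = k * dT / q_max * 1000
thickness = 0.037 * 22 / 9.8 * 1000
thickness = 83.1 mm

83.1


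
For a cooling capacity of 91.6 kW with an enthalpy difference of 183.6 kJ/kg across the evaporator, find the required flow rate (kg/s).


m_dot = Q / dh
m_dot = 91.6 / 183.6
m_dot = 0.4989 kg/s

0.4989


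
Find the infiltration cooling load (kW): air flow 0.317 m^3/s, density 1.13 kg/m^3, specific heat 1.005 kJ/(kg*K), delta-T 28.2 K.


Q = V_dot * rho * cp * dT
Q = 0.317 * 1.13 * 1.005 * 28.2
Q = 10.152 kW

10.152


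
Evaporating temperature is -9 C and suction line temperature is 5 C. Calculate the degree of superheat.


Superheat = T_suction - T_evap
Superheat = 5 - (-9)
Superheat = 14 K

14


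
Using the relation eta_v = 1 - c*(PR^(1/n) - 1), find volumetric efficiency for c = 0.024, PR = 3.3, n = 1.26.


PR^(1/n) = 3.3^(1/1.26) = 2.57940181
eta_v = 1 - 0.024 * (2.57940181 - 1)
eta_v = 0.9621

0.9621


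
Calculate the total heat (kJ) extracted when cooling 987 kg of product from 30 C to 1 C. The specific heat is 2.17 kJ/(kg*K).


dT = 30 - (1) = 29 K
Q = m * cp * dT = 987 * 2.17 * 29
Q = 62112 kJ

62112


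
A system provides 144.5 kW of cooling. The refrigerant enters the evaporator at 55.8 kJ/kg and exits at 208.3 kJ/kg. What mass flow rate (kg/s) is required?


dh = 208.3 - 55.8 = 152.5 kJ/kg
m_dot = Q / dh = 144.5 / 152.5 = 0.9475 kg/s

0.9475


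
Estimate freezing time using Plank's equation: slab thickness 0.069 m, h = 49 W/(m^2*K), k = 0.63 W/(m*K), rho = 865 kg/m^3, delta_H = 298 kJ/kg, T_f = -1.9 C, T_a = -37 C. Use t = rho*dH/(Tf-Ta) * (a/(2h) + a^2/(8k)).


dT = -1.9 - (-37) = 35.1 K
term1 = a/(2h) = 0.069/(2*49) = 0.0007040816327
term2 = a^2/(8k) = 0.069^2/(8*0.63) = 0.0009446428571
t = rho*dH*1000/dT * (term1 + term2)
t = 865*298*1000/35.1 * (0.0007040816327 + 0.0009446428571)
t = 12108 s

12108


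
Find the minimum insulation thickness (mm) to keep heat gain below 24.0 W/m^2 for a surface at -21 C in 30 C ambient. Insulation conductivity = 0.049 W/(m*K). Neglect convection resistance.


dT = 30 - (-21) = 51 K
thickness = k * dT / q_max * 1000
thickness = 0.049 * 51 / 24.0 * 1000
thickness = 104.1 mm

104.1


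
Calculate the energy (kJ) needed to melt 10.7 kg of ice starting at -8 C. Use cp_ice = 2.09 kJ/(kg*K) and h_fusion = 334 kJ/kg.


Sensible heat = cp * dT = 2.09 * 8 = 16.72 kJ/kg
Total per kg = 16.72 + 334 = 350.72 kJ/kg
Q = m * total = 10.7 * 350.72
Q = 3752.7 kJ

3752.7


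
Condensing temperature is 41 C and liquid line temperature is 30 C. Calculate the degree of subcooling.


Subcooling = T_cond - T_liquid
Subcooling = 41 - 30
Subcooling = 11 K

11


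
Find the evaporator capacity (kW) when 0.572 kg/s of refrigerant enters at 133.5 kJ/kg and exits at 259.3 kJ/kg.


dh = 259.3 - 133.5 = 125.8 kJ/kg
Q_evap = m_dot * dh = 0.572 * 125.8
Q_evap = 71.96 kW

71.96


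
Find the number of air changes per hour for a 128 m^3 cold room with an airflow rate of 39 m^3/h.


ACH = flow / volume
ACH = 39 / 128
ACH = 0.305

0.305


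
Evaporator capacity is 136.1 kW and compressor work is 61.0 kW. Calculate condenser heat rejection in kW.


Q_cond = Q_evap + W
Q_cond = 136.1 + 61.0
Q_cond = 197.1 kW

197.1


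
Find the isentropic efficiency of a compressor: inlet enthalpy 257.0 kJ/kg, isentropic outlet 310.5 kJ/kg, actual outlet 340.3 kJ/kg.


dh_ideal = 310.5 - 257.0 = 53.5 kJ/kg
dh_actual = 340.3 - 257.0 = 83.3 kJ/kg
eta_s = dh_ideal / dh_actual = 53.5 / 83.3
eta_s = 0.6423

0.6423


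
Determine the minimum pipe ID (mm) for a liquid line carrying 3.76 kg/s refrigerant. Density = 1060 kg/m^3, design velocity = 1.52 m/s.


A = m_dot / (rho * v) = 3.76 / (1060 * 1.52) = 0.00233366435 m^2
d = sqrt(4*A/pi) * 1000
d = 54.5 mm

54.5


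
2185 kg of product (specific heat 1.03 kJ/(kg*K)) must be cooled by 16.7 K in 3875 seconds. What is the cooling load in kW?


Q = m * cp * dT / t
Q = 2185 * 1.03 * 16.7 / 3875
Q = 9.699 kW

9.699


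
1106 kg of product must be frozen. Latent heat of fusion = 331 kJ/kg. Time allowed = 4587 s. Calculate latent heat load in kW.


Q_lat = m * h_fg / t
Q_lat = 1106 * 331 / 4587
Q_lat = 79.81 kW

79.81


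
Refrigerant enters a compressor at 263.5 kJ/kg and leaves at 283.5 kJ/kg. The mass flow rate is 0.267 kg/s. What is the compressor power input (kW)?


dh = 283.5 - 263.5 = 20.0 kJ/kg
W = m_dot * dh = 0.267 * 20.0 = 5.34 kW

5.34


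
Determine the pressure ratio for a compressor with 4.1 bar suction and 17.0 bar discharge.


PR = P_high / P_low
PR = 17.0 / 4.1
PR = 4.146

4.146


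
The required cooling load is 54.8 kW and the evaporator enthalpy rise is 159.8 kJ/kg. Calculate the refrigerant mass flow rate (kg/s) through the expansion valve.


m_dot = Q / dh
m_dot = 54.8 / 159.8
m_dot = 0.3429 kg/s

0.3429


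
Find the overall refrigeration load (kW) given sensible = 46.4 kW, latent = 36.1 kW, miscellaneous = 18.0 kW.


Q_total = Q_s + Q_l + Q_misc
Q_total = 46.4 + 36.1 + 18.0
Q_total = 100.5 kW

100.5


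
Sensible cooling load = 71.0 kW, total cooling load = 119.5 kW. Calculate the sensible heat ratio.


SHR = Q_sensible / Q_total
SHR = 71.0 / 119.5
SHR = 0.594

0.594


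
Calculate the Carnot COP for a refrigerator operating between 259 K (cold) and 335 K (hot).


dT = 335 - 259 = 76 K
COP_carnot = T_cold / dT = 259 / 76
COP_carnot = 3.408

3.408


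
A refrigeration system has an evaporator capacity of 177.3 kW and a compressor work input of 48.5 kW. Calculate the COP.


COP = Q_evap / W
COP = 177.3 / 48.5
COP = 3.656

3.656


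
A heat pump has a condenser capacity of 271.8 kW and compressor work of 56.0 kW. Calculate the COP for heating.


COP_hp = Q_cond / W
COP_hp = 271.8 / 56.0
COP_hp = 4.854

4.854


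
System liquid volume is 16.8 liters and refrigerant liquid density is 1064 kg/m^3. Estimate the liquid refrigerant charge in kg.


Charge = V * rho / 1000
Charge = 16.8 * 1064 / 1000
Charge = 17.88 kg

17.88
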